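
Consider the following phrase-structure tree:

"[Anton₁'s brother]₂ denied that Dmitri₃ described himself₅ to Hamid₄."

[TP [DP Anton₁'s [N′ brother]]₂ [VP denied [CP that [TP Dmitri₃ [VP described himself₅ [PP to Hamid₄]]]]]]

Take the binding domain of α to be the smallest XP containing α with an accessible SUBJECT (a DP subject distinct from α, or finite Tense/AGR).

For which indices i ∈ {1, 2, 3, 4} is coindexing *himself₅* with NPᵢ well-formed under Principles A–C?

{3}

*himself* is an anaphor, so Principle A applies: it must be bound in its binding domain.
Binding domain of *himself₅*: the embedded TP, whose subject is Dmitri₃.
*Anton₁* does not c-command the anaphor → cannot bind it.
*[Anton₁'s brother]₂* c-commands the anaphor but is outside its binding domain → cannot satisfy Principle A.
*Dmitri₃* c-commands the anaphor within its binding domain → licit binder.
*Hamid₄* does not c-command the anaphor → cannot bind it.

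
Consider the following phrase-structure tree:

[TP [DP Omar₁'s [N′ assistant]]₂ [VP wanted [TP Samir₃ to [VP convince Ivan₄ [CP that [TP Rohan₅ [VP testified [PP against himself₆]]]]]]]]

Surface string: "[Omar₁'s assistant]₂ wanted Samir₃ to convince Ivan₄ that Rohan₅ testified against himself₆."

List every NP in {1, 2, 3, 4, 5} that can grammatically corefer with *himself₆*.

{5}

*himself* is an anaphor, so Principle A applies: it must be bound in its binding domain.
Binding domain of *himself₆*: the embedded TP, whose subject is Rohan₅.
*Omar₁* does not c-command the anaphor → cannot bind it.
*[Omar₁'s assistant]₂* c-commands the anaphor but is outside its binding domain → cannot satisfy Principle A.
*Samir₃* c-commands the anaphor but is outside its binding domain → cannot satisfy Principle A.
*Ivan₄* c-commands the anaphor but is outside its binding domain → cannot satisfy Principle A.
*Rohan₅* c-commands the anaphor within its binding domain → licit binder.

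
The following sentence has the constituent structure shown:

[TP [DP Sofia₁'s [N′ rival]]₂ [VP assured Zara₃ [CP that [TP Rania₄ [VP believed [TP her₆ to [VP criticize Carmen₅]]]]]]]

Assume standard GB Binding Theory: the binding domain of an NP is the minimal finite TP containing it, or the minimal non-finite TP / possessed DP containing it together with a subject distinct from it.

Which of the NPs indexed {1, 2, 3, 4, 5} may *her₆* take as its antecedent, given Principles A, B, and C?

{1, 2, 3}

*her* is a pronoun, so Principle B applies: it must be free in its binding domain.
Binding domain of *her₆*: the embedded TP, whose subject is Rania₄.
*Sofia₁* and the pronoun do not c-command one another → neither Principle B nor Principle C is at stake; coindexation permitted.
*[Sofia₁'s rival]₂* c-commands the pronoun but from outside its binding domain, and is not c-commanded by it → coindexation permitted.
*Zara₃* c-commands the pronoun but from outside its binding domain, and is not c-commanded by it → coindexation permitted.
*Rania₄* c-commands the pronoun within its binding domain → coindexation would violate Principle B.
*Carmen₅*: the pronoun c-commands this R-expression → coindexation would violate Principle C on *Carmen₅*.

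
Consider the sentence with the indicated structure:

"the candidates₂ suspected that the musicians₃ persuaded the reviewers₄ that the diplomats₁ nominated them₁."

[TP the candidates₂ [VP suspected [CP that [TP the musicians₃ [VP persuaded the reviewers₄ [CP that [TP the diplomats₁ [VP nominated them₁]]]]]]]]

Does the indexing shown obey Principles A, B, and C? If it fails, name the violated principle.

The two coindexed NPs are *the diplomats₁* and *them₁*.
*them₁* is a pronoun. Its binding domain is the embedded TP, whose subject is the diplomats₁.
*the diplomats₁* c-commands it within that domain and carries the same index.
The pronoun is locally bound → Principle B violation.

Principle B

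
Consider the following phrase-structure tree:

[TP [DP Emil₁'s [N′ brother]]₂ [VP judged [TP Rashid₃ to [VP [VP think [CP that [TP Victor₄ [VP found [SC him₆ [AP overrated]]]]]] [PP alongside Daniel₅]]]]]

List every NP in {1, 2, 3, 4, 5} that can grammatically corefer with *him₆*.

*him* is a pronoun, so Principle B applies: it must be free in its binding domain.
Binding domain of *him₆*: the embedded TP, whose subject is Victor₄.
*Emil₁* and the pronoun do not c-command one another → neither Principle B nor Principle C is at stake; coindexation permitted.
*[Emil₁'s brother]₂* c-commands the pronoun but from outside its binding domain, and is not c-commanded by it → coindexation permitted.
*Rashid₃* c-commands the pronoun but from outside its binding domain, and is not c-commanded by it → coindexation permitted.
*Victor₄* c-commands the pronoun within its binding domain → coindexation would violate Principle B.
*Daniel₅* and the pronoun do not c-command one another → neither Principle B nor Principle C is at stake; coindexation permitted.

{1, 2, 3, 5}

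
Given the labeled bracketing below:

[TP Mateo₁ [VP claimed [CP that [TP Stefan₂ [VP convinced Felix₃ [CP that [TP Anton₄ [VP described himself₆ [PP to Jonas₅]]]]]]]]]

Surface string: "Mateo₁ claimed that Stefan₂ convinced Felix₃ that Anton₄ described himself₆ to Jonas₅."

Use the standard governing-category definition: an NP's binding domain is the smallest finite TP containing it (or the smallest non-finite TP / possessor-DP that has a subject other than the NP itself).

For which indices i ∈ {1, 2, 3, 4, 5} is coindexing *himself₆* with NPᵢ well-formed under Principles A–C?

*himself* is an anaphor, so Principle A applies: it must be bound in its binding domain.
Binding domain of *himself₆*: the embedded TP, whose subject is Anton₄.
*Mateo₁* c-commands the anaphor but is outside its binding domain → cannot satisfy Principle A.
*Stefan₂* c-commands the anaphor but is outside its binding domain → cannot satisfy Principle A.
*Felix₃* c-commands the anaphor but is outside its binding domain → cannot satisfy Principle A.
*Anton₄* c-commands the anaphor within its binding domain → licit binder.
*Jonas₅* does not c-command the anaphor → cannot bind it.

{4}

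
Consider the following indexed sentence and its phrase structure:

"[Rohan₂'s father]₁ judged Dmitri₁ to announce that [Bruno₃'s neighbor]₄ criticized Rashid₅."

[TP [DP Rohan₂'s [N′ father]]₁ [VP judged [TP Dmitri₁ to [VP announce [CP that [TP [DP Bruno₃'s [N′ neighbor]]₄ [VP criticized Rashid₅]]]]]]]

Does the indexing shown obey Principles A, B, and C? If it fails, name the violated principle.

The two coindexed NPs are *[Rohan₂'s father]₁* and *Dmitri₁*.
*Dmitri₁* is an R-expression. Principle C requires it to be free everywhere.
*[Rohan₂'s father]₁* c-commands it and carries the same index.
The R-expression is bound → Principle C violation.

Principle C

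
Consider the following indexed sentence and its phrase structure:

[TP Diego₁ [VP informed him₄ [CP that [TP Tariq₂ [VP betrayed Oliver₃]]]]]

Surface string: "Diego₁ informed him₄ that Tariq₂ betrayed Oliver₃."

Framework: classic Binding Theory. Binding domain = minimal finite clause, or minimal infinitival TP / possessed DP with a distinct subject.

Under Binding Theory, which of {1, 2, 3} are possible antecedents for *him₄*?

*him* is a pronoun, so Principle B applies: it must be free in its binding domain.
Binding domain of *him₄*: the matrix TP, whose subject is Diego₁.
*Diego₁* c-commands the pronoun within its binding domain → coindexation would violate Principle B.
*Tariq₂*: the pronoun c-commands this R-expression → coindexation would violate Principle C on *Tariq₂*.
*Oliver₃*: the pronoun c-commands this R-expression → coindexation would violate Principle C on *Oliver₃*.

none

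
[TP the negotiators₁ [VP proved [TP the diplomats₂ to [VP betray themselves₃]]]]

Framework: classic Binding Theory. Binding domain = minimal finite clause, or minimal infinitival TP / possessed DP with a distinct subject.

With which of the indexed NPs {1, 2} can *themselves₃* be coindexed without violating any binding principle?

{2}

*themselves* is an anaphor, so Principle A applies: it must be bound in its binding domain.
Binding domain of *themselves₃*: the embedded TP, whose subject is the diplomats₂.
*the negotiators₁* c-commands the anaphor but is outside its binding domain → cannot satisfy Principle A.
*the diplomats₂* c-commands the anaphor within its binding domain → licit binder.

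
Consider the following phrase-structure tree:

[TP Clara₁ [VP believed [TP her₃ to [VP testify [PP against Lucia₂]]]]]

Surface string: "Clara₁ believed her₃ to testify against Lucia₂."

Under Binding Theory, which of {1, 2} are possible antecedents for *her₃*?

none

*her* is a pronoun, so Principle B applies: it must be free in its binding domain.
Binding domain of *her₃*: the matrix TP, whose subject is Clara₁.
*Clara₁* c-commands the pronoun within its binding domain → coindexation would violate Principle B.
*Lucia₂*: the pronoun c-commands this R-expression → coindexation would violate Principle C on *Lucia₂*.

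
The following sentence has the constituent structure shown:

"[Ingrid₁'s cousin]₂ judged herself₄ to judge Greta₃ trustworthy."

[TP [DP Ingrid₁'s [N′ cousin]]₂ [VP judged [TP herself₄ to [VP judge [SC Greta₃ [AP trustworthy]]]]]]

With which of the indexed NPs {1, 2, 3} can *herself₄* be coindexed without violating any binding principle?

*herself* is an anaphor, so Principle A applies: it must be bound in its binding domain.
Binding domain of *herself₄*: the matrix TP, whose subject is [Ingrid₁'s cousin]₂.
*Ingrid₁* does not c-command the anaphor → cannot bind it.
*[Ingrid₁'s cousin]₂* c-commands the anaphor within its binding domain → licit binder.
*Greta₃* does not c-command the anaphor → cannot bind it.

{2}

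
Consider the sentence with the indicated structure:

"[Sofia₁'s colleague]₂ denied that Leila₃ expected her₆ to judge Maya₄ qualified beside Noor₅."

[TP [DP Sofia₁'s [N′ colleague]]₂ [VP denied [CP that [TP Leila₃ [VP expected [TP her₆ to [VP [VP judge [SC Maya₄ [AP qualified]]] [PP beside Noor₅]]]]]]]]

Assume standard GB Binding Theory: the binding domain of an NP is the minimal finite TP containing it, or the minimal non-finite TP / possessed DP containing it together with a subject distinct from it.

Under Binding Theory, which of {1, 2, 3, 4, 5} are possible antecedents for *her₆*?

*her* is a pronoun, so Principle B applies: it must be free in its binding domain.
Binding domain of *her₆*: the embedded TP, whose subject is Leila₃.
*Sofia₁* and the pronoun do not c-command one another → neither Principle B nor Principle C is at stake; coindexation permitted.
*[Sofia₁'s colleague]₂* c-commands the pronoun but from outside its binding domain, and is not c-commanded by it → coindexation permitted.
*Leila₃* c-commands the pronoun within its binding domain → coindexation would violate Principle B.
*Maya₄*: the pronoun c-commands this R-expression → coindexation would violate Principle C on *Maya₄*.
*Noor₅*: the pronoun c-commands this R-expression → coindexation would violate Principle C on *Noor₅*.

{1, 2}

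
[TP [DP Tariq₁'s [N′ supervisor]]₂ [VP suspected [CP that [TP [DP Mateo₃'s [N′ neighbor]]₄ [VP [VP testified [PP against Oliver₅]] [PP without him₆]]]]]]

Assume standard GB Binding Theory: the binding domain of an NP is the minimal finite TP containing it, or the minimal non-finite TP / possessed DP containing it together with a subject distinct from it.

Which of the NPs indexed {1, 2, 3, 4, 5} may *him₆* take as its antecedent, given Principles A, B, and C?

{1, 2, 3, 5}

*him* is a pronoun, so Principle B applies: it must be free in its binding domain.
Binding domain of *him₆*: the embedded TP, whose subject is [Mateo₃'s neighbor]₄.
*Tariq₁* and the pronoun do not c-command one another → neither Principle B nor Principle C is at stake; coindexation permitted.
*[Tariq₁'s supervisor]₂* c-commands the pronoun but from outside its binding domain, and is not c-commanded by it → coindexation permitted.
*Mateo₃* and the pronoun do not c-command one another → neither Principle B nor Principle C is at stake; coindexation permitted.
*[Mateo₃'s neighbor]₄* c-commands the pronoun within its binding domain → coindexation would violate Principle B.
*Oliver₅* and the pronoun do not c-command one another → neither Principle B nor Principle C is at stake; coindexation permitted.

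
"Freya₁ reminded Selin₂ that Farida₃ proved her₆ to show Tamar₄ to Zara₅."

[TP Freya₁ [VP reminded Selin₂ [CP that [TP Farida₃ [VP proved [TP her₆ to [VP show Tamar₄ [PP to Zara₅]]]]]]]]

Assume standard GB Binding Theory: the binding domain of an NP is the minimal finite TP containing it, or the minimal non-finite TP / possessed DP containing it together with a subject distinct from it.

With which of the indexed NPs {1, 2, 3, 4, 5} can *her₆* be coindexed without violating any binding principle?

{1, 2}

*her* is a pronoun, so Principle B applies: it must be free in its binding domain.
Binding domain of *her₆*: the embedded TP, whose subject is Farida₃.
*Freya₁* c-commands the pronoun but from outside its binding domain, and is not c-commanded by it → coindexation permitted.
*Selin₂* c-commands the pronoun but from outside its binding domain, and is not c-commanded by it → coindexation permitted.
*Farida₃* c-commands the pronoun within its binding domain → coindexation would violate Principle B.
*Tamar₄*: the pronoun c-commands this R-expression → coindexation would violate Principle C on *Tamar₄*.
*Zara₅*: the pronoun c-commands this R-expression → coindexation would violate Principle C on *Zara₅*.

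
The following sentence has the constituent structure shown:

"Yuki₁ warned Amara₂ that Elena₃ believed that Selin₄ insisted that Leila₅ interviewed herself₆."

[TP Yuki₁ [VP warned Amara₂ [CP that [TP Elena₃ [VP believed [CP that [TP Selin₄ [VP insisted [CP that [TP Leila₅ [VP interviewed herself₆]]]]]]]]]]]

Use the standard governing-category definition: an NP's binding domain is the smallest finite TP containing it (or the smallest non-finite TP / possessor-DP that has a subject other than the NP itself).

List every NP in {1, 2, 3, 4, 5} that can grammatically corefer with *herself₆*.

{5}

*herself* is an anaphor, so Principle A applies: it must be bound in its binding domain.
Binding domain of *herself₆*: the embedded TP, whose subject is Leila₅.
*Yuki₁* c-commands the anaphor but is outside its binding domain → cannot satisfy Principle A.
*Amara₂* c-commands the anaphor but is outside its binding domain → cannot satisfy Principle A.
*Elena₃* c-commands the anaphor but is outside its binding domain → cannot satisfy Principle A.
*Selin₄* c-commands the anaphor but is outside its binding domain → cannot satisfy Principle A.
*Leila₅* c-commands the anaphor within its binding domain → licit binder.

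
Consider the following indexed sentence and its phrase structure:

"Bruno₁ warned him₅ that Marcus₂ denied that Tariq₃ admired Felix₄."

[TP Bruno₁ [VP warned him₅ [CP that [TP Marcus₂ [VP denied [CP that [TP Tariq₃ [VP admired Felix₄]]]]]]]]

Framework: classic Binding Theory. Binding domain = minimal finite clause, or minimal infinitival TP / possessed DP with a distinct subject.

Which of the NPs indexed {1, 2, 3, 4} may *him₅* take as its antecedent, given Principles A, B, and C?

none

*him* is a pronoun, so Principle B applies: it must be free in its binding domain.
Binding domain of *him₅*: the matrix TP, whose subject is Bruno₁.
*Bruno₁* c-commands the pronoun within its binding domain → coindexation would violate Principle B.
*Marcus₂*: the pronoun c-commands this R-expression → coindexation would violate Principle C on *Marcus₂*.
*Tariq₃*: the pronoun c-commands this R-expression → coindexation would violate Principle C on *Tariq₃*.
*Felix₄*: the pronoun c-commands this R-expression → coindexation would violate Principle C on *Felix₄*.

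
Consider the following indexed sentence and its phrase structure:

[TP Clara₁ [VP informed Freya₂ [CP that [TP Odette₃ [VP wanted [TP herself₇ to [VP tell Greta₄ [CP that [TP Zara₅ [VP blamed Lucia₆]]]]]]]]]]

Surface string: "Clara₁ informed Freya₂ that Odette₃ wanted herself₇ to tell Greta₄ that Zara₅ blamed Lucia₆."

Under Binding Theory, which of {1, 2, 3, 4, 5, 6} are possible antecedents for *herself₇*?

*herself* is an anaphor, so Principle A applies: it must be bound in its binding domain.
Binding domain of *herself₇*: the embedded TP, whose subject is Odette₃.
*Clara₁* c-commands the anaphor but is outside its binding domain → cannot satisfy Principle A.
*Freya₂* c-commands the anaphor but is outside its binding domain → cannot satisfy Principle A.
*Odette₃* c-commands the anaphor within its binding domain → licit binder.
*Greta₄* does not c-command the anaphor → cannot bind it.
*Zara₅* does not c-command the anaphor → cannot bind it.
*Lucia₆* does not c-command the anaphor → cannot bind it.

{3}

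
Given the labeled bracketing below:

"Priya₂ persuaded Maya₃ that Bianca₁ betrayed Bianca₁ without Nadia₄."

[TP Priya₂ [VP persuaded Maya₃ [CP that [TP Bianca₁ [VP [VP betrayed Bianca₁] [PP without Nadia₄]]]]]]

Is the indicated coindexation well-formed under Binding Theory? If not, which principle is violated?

The two coindexed NPs are *Bianca₁* (the higher occurrence) and *Bianca₁* (the lower occurrence).
*Bianca₁* (the lower occurrence) is an R-expression. Principle C requires it to be free everywhere.
*Bianca₁* (the higher occurrence) c-commands it and carries the same index.
The R-expression is bound → Principle C violation.

Principle C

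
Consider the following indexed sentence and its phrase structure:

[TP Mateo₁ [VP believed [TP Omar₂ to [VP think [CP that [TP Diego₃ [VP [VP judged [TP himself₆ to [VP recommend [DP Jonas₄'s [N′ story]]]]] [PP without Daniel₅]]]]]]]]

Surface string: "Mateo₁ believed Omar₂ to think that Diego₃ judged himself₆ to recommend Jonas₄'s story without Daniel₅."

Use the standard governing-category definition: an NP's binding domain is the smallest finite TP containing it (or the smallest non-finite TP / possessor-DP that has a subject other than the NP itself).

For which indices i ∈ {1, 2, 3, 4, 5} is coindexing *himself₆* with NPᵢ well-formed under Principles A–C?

{3}

*himself* is an anaphor, so Principle A applies: it must be bound in its binding domain.
Binding domain of *himself₆*: the embedded TP, whose subject is Diego₃.
*Mateo₁* c-commands the anaphor but is outside its binding domain → cannot satisfy Principle A.
*Omar₂* c-commands the anaphor but is outside its binding domain → cannot satisfy Principle A.
*Diego₃* c-commands the anaphor within its binding domain → licit binder.
*Jonas₄* does not c-command the anaphor → cannot bind it.
*Daniel₅* does not c-command the anaphor → cannot bind it.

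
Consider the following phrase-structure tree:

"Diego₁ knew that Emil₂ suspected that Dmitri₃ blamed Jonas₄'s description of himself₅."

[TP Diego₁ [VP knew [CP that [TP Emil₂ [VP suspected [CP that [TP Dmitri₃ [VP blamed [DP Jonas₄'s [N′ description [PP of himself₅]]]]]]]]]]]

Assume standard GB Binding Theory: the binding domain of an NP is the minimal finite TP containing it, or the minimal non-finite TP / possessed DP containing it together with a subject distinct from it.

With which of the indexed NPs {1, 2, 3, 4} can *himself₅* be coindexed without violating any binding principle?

*himself* is an anaphor, so Principle A applies: it must be bound in its binding domain.
Binding domain of *himself₅*: the possessed DP, whose subject is Jonas₄.
*Diego₁* c-commands the anaphor but is outside its binding domain → cannot satisfy Principle A.
*Emil₂* c-commands the anaphor but is outside its binding domain → cannot satisfy Principle A.
*Dmitri₃* c-commands the anaphor but is outside its binding domain → cannot satisfy Principle A.
*Jonas₄* c-commands the anaphor within its binding domain → licit binder.

{4}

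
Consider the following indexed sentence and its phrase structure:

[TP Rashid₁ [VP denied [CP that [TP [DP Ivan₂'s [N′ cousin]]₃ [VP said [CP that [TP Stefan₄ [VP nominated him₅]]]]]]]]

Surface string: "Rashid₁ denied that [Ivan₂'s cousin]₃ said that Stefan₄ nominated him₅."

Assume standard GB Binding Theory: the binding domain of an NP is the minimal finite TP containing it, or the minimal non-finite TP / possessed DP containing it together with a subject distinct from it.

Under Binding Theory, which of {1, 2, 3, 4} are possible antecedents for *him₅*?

*him* is a pronoun, so Principle B applies: it must be free in its binding domain.
Binding domain of *him₅*: the embedded TP, whose subject is Stefan₄.
*Rashid₁* c-commands the pronoun but from outside its binding domain, and is not c-commanded by it → coindexation permitted.
*Ivan₂* and the pronoun do not c-command one another → neither Principle B nor Principle C is at stake; coindexation permitted.
*[Ivan₂'s cousin]₃* c-commands the pronoun but from outside its binding domain, and is not c-commanded by it → coindexation permitted.
*Stefan₄* c-commands the pronoun within its binding domain → coindexation would violate Principle B.

{1, 2, 3}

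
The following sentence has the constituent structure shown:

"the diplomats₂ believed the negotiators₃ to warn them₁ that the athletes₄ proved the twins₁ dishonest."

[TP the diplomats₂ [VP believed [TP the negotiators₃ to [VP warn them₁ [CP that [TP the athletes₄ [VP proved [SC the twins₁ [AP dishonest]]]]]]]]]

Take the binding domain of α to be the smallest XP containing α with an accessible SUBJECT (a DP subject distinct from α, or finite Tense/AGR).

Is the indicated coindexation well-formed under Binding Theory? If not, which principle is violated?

Principle C

The two coindexed NPs are *them₁* and *the twins₁*.
*the twins₁* is an R-expression. Principle C requires it to be free everywhere.
*them₁* c-commands it and carries the same index.
The R-expression is bound → Principle C violation.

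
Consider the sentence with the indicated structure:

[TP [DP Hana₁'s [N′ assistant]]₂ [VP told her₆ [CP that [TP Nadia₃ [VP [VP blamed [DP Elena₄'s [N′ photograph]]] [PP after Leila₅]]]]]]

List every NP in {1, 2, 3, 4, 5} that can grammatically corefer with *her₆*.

{1}

*her* is a pronoun, so Principle B applies: it must be free in its binding domain.
Binding domain of *her₆*: the matrix TP, whose subject is [Hana₁'s assistant]₂.
*Hana₁* and the pronoun do not c-command one another → neither Principle B nor Principle C is at stake; coindexation permitted.
*[Hana₁'s assistant]₂* c-commands the pronoun within its binding domain → coindexation would violate Principle B.
*Nadia₃*: the pronoun c-commands this R-expression → coindexation would violate Principle C on *Nadia₃*.
*Elena₄*: the pronoun c-commands this R-expression → coindexation would violate Principle C on *Elena₄*.
*Leila₅*: the pronoun c-commands this R-expression → coindexation would violate Principle C on *Leila₅*.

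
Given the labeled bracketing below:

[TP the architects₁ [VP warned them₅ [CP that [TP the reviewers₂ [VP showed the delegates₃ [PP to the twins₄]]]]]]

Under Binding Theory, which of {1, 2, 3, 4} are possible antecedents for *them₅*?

*them* is a pronoun, so Principle B applies: it must be free in its binding domain.
Binding domain of *them₅*: the matrix TP, whose subject is the architects₁.
*the architects₁* c-commands the pronoun within its binding domain → coindexation would violate Principle B.
*the reviewers₂*: the pronoun c-commands this R-expression → coindexation would violate Principle C on *the reviewers₂*.
*the delegates₃*: the pronoun c-commands this R-expression → coindexation would violate Principle C on *the delegates₃*.
*the twins₄*: the pronoun c-commands this R-expression → coindexation would violate Principle C on *the twins₄*.

none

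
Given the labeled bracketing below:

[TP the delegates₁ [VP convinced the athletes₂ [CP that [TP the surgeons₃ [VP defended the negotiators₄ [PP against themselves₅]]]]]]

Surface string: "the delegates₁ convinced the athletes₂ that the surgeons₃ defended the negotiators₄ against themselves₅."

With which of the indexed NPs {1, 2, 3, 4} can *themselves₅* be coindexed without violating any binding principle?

*themselves* is an anaphor, so Principle A applies: it must be bound in its binding domain.
Binding domain of *themselves₅*: the embedded TP, whose subject is the surgeons₃.
*the delegates₁* c-commands the anaphor but is outside its binding domain → cannot satisfy Principle A.
*the athletes₂* c-commands the anaphor but is outside its binding domain → cannot satisfy Principle A.
*the surgeons₃* c-commands the anaphor within its binding domain → licit binder.
*the negotiators₄* c-commands the anaphor within its binding domain → licit binder.

{3, 4}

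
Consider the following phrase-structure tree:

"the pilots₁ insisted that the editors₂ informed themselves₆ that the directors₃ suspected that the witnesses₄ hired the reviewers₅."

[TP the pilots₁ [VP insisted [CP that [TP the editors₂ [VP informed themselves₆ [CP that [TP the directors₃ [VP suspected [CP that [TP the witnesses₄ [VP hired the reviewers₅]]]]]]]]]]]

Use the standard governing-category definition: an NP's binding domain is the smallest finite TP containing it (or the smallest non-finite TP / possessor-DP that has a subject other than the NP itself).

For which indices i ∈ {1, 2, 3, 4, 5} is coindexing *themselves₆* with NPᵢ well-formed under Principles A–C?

{2}

*themselves* is an anaphor, so Principle A applies: it must be bound in its binding domain.
Binding domain of *themselves₆*: the embedded TP, whose subject is the editors₂.
*the pilots₁* c-commands the anaphor but is outside its binding domain → cannot satisfy Principle A.
*the editors₂* c-commands the anaphor within its binding domain → licit binder.
*the directors₃* does not c-command the anaphor → cannot bind it.
*the witnesses₄* does not c-command the anaphor → cannot bind it.
*the reviewers₅* does not c-command the anaphor → cannot bind it.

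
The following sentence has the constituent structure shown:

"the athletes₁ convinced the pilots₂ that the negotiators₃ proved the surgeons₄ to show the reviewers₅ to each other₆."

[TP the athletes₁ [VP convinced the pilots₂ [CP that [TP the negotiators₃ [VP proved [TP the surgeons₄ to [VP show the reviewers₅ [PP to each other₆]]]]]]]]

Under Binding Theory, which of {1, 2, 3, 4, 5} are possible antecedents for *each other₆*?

*each other* is an anaphor, so Principle A applies: it must be bound in its binding domain.
Binding domain of *each other₆*: the embedded TP, whose subject is the surgeons₄.
*the athletes₁* c-commands the anaphor but is outside its binding domain → cannot satisfy Principle A.
*the pilots₂* c-commands the anaphor but is outside its binding domain → cannot satisfy Principle A.
*the negotiators₃* c-commands the anaphor but is outside its binding domain → cannot satisfy Principle A.
*the surgeons₄* c-commands the anaphor within its binding domain → licit binder.
*the reviewers₅* c-commands the anaphor within its binding domain → licit binder.

{4, 5}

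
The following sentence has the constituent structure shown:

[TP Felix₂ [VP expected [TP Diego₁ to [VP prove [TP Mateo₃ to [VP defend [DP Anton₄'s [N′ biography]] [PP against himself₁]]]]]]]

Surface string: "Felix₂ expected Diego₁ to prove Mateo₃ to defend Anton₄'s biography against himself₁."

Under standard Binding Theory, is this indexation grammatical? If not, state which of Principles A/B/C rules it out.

The two coindexed NPs are *Diego₁* and *himself₁*.
*himself₁* is an anaphor. Principle A requires it to be bound within its binding domain — the embedded TP, whose subject is Mateo₃.
Within that domain it is c-commanded by *Mateo₃*, which does not share its index.
*Diego₁* does c-command the anaphor, but from outside its binding domain.
The anaphor is unbound in its domain → Principle A violation.

Principle A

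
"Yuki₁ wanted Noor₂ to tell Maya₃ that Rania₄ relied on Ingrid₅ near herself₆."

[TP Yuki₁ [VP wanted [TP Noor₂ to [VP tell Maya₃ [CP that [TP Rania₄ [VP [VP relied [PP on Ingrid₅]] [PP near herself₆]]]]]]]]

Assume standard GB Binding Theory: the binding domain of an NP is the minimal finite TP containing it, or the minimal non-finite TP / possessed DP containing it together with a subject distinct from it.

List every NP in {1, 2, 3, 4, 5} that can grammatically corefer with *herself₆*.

*herself* is an anaphor, so Principle A applies: it must be bound in its binding domain.
Binding domain of *herself₆*: the embedded TP, whose subject is Rania₄.
*Yuki₁* c-commands the anaphor but is outside its binding domain → cannot satisfy Principle A.
*Noor₂* c-commands the anaphor but is outside its binding domain → cannot satisfy Principle A.
*Maya₃* c-commands the anaphor but is outside its binding domain → cannot satisfy Principle A.
*Rania₄* c-commands the anaphor within its binding domain → licit binder.
*Ingrid₅* does not c-command the anaphor → cannot bind it.

{4}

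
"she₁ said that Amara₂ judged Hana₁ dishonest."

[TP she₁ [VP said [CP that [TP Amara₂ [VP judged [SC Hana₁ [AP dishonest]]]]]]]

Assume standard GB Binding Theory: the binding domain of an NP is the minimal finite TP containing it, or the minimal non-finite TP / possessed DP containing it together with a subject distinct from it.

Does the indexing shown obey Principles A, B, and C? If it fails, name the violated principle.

The two coindexed NPs are *she₁* and *Hana₁*.
*Hana₁* is an R-expression. Principle C requires it to be free everywhere.
*she₁* c-commands it and carries the same index.
The R-expression is bound → Principle C violation.

Principle C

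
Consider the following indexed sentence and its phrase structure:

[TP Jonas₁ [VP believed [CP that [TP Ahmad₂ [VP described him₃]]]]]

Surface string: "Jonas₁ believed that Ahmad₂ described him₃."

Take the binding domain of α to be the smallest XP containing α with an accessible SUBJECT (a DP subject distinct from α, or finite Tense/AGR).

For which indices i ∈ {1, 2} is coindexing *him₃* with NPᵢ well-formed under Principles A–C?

{1}

*him* is a pronoun, so Principle B applies: it must be free in its binding domain.
Binding domain of *him₃*: the embedded TP, whose subject is Ahmad₂.
*Jonas₁* c-commands the pronoun but from outside its binding domain, and is not c-commanded by it → coindexation permitted.
*Ahmad₂* c-commands the pronoun within its binding domain → coindexation would violate Principle B.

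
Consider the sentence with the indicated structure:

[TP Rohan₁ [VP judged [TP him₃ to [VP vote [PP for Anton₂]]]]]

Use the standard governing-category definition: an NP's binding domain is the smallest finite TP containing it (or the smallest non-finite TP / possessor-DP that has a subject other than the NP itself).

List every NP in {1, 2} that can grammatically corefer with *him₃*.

none

*him* is a pronoun, so Principle B applies: it must be free in its binding domain.
Binding domain of *him₃*: the matrix TP, whose subject is Rohan₁.
*Rohan₁* c-commands the pronoun within its binding domain → coindexation would violate Principle B.
*Anton₂*: the pronoun c-commands this R-expression → coindexation would violate Principle C on *Anton₂*.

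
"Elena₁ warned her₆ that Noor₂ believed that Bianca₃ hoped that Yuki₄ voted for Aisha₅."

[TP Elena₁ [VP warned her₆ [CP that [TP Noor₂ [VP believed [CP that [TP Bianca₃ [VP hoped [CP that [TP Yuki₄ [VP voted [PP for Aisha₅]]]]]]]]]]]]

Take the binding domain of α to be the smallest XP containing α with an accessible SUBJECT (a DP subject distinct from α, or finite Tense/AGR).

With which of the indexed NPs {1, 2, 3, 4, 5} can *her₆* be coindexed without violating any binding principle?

none

*her* is a pronoun, so Principle B applies: it must be free in its binding domain.
Binding domain of *her₆*: the matrix TP, whose subject is Elena₁.
*Elena₁* c-commands the pronoun within its binding domain → coindexation would violate Principle B.
*Noor₂*: the pronoun c-commands this R-expression → coindexation would violate Principle C on *Noor₂*.
*Bianca₃*: the pronoun c-commands this R-expression → coindexation would violate Principle C on *Bianca₃*.
*Yuki₄*: the pronoun c-commands this R-expression → coindexation would violate Principle C on *Yuki₄*.
*Aisha₅*: the pronoun c-commands this R-expression → coindexation would violate Principle C on *Aisha₅*.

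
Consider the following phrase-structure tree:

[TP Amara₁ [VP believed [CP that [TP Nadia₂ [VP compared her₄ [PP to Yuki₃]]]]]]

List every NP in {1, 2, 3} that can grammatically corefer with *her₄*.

{1}

*her* is a pronoun, so Principle B applies: it must be free in its binding domain.
Binding domain of *her₄*: the embedded TP, whose subject is Nadia₂.
*Amara₁* c-commands the pronoun but from outside its binding domain, and is not c-commanded by it → coindexation permitted.
*Nadia₂* c-commands the pronoun within its binding domain → coindexation would violate Principle B.
*Yuki₃*: the pronoun c-commands this R-expression → coindexation would violate Principle C on *Yuki₃*.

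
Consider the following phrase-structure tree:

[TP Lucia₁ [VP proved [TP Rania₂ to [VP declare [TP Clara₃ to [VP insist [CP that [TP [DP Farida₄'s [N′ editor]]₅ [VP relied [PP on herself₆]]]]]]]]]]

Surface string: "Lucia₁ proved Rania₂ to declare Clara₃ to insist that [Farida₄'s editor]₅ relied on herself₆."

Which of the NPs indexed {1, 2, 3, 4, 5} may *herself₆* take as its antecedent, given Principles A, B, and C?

*herself* is an anaphor, so Principle A applies: it must be bound in its binding domain.
Binding domain of *herself₆*: the embedded TP, whose subject is [Farida₄'s editor]₅.
*Lucia₁* c-commands the anaphor but is outside its binding domain → cannot satisfy Principle A.
*Rania₂* c-commands the anaphor but is outside its binding domain → cannot satisfy Principle A.
*Clara₃* c-commands the anaphor but is outside its binding domain → cannot satisfy Principle A.
*Farida₄* does not c-command the anaphor → cannot bind it.
*[Farida₄'s editor]₅* c-commands the anaphor within its binding domain → licit binder.

{5}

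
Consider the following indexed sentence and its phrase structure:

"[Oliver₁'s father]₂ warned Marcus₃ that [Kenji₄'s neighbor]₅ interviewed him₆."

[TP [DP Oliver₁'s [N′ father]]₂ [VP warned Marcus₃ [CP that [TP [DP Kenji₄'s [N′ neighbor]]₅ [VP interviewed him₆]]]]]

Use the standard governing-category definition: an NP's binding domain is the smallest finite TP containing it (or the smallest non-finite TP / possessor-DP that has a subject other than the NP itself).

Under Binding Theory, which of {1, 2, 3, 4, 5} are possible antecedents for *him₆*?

*him* is a pronoun, so Principle B applies: it must be free in its binding domain.
Binding domain of *him₆*: the embedded TP, whose subject is [Kenji₄'s neighbor]₅.
*Oliver₁* and the pronoun do not c-command one another → neither Principle B nor Principle C is at stake; coindexation permitted.
*[Oliver₁'s father]₂* c-commands the pronoun but from outside its binding domain, and is not c-commanded by it → coindexation permitted.
*Marcus₃* c-commands the pronoun but from outside its binding domain, and is not c-commanded by it → coindexation permitted.
*Kenji₄* and the pronoun do not c-command one another → neither Principle B nor Principle C is at stake; coindexation permitted.
*[Kenji₄'s neighbor]₅* c-commands the pronoun within its binding domain → coindexation would violate Principle B.

{1, 2, 3, 4}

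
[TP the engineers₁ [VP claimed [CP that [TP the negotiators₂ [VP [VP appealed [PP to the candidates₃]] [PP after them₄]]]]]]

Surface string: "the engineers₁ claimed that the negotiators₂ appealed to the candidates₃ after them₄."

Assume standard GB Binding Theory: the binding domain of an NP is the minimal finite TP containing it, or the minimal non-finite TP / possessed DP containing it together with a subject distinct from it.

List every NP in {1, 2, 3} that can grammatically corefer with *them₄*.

*them* is a pronoun, so Principle B applies: it must be free in its binding domain.
Binding domain of *them₄*: the embedded TP, whose subject is the negotiators₂.
*the engineers₁* c-commands the pronoun but from outside its binding domain, and is not c-commanded by it → coindexation permitted.
*the negotiators₂* c-commands the pronoun within its binding domain → coindexation would violate Principle B.
*the candidates₃* and the pronoun do not c-command one another → neither Principle B nor Principle C is at stake; coindexation permitted.

{1, 3}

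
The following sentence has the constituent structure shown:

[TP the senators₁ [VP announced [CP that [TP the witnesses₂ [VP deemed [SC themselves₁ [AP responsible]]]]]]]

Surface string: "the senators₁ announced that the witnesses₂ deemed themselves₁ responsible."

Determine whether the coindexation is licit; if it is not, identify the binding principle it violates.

The two coindexed NPs are *the senators₁* and *themselves₁*.
*themselves₁* is an anaphor. Principle A requires it to be bound within its binding domain — the embedded TP, whose subject is the witnesses₂.
Within that domain it is c-commanded by *the witnesses₂*, which does not share its index.
*the senators₁* does c-command the anaphor, but from outside its binding domain.
The anaphor is unbound in its domain → Principle A violation.

Principle A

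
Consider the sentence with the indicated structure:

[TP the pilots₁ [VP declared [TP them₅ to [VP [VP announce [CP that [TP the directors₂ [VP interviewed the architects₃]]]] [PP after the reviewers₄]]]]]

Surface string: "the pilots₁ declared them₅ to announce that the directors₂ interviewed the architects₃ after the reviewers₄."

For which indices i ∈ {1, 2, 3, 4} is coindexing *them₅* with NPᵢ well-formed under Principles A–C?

*them* is a pronoun, so Principle B applies: it must be free in its binding domain.
Binding domain of *them₅*: the matrix TP, whose subject is the pilots₁.
*the pilots₁* c-commands the pronoun within its binding domain → coindexation would violate Principle B.
*the directors₂*: the pronoun c-commands this R-expression → coindexation would violate Principle C on *the directors₂*.
*the architects₃*: the pronoun c-commands this R-expression → coindexation would violate Principle C on *the architects₃*.
*the reviewers₄*: the pronoun c-commands this R-expression → coindexation would violate Principle C on *the reviewers₄*.

none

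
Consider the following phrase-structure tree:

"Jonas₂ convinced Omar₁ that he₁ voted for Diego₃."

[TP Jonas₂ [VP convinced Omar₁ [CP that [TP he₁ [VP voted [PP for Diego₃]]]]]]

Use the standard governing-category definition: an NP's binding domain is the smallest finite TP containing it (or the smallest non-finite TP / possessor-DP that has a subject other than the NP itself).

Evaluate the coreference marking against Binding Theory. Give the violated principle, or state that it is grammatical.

The two coindexed NPs are *Omar₁* and *he₁*.
*he₁* is a pronoun; nothing c-commands it within its binding domain (the embedded TP.), so Principle B holds trivially.
*Omar₁* is an R-expression; *he₁* does not c-command it, and no other NP shares its index, so Principle C is satisfied.
All principles are respected.

grammatical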